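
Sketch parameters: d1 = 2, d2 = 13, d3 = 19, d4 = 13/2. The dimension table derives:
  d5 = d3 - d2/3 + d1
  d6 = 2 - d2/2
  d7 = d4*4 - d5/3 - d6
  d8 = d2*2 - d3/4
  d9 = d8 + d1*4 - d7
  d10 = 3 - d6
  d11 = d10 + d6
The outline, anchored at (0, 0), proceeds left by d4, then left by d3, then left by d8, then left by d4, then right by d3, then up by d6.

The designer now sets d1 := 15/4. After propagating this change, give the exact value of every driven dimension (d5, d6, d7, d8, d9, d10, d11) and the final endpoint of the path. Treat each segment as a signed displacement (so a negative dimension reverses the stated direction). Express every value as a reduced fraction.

d5 = 221/12
d6 = -9/2
d7 = 877/36
d8 = 85/4
d9 = 107/9
d10 = 15/2
d11 = 3
endpoint = (-137/4, -9/2)

Apply edit: d1 := 15/4
  d5 = d3 - d2/3 + d1 = 221/12
  d6 = 2 - d2/2 = -9/2
  d7 = d4*4 - d5/3 - d6 = 877/36
  d8 = d2*2 - d3/4 = 85/4
  d9 = d8 + d1*4 - d7 = 107/9
  d10 = 3 - d6 = 15/2
  d11 = d10 + d6 = 3
Walk from origin (0, 0):
  seg 1: left by d4 = 13/2 → (-13/2, 0)
  seg 2: left by d3 = 19 → (-51/2, 0)
  seg 3: left by d8 = 85/4 → (-187/4, 0)
  seg 4: left by d4 = 13/2 → (-213/4, 0)
  seg 5: right by d3 = 19 → (-137/4, 0)
  seg 6: up by d6 = -9/2 → (-137/4, -9/2)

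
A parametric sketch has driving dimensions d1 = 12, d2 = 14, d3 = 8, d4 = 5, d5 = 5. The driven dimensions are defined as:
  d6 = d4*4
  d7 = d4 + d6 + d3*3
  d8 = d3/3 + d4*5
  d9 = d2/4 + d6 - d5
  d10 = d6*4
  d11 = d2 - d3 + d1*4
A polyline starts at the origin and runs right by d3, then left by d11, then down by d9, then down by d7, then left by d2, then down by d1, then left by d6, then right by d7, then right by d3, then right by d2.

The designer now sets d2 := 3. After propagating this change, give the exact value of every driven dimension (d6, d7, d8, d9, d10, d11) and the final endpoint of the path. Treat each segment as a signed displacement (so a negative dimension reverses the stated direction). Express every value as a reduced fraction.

d6 = 20
d7 = 49
d8 = 83/3
d9 = 63/4
d10 = 80
d11 = 43
endpoint = (2, -307/4)

Apply edit: d2 := 3
  d6 = d4*4 = 20
  d7 = d4 + d6 + d3*3 = 49
  d8 = d3/3 + d4*5 = 83/3
  d9 = d2/4 + d6 - d5 = 63/4
  d10 = d6*4 = 80
  d11 = d2 - d3 + d1*4 = 43
Walk from origin (0, 0):
  seg 1: right by d3 = 8 → (8, 0)
  seg 2: left by d11 = 43 → (-35, 0)
  seg 3: down by d9 = 63/4 → (-35, -63/4)
  seg 4: down by d7 = 49 → (-35, -259/4)
  seg 5: left by d2 = 3 → (-38, -259/4)
  seg 6: down by d1 = 12 → (-38, -307/4)
  seg 7: left by d6 = 20 → (-58, -307/4)
  seg 8: right by d7 = 49 → (-9, -307/4)
  seg 9: right by d3 = 8 → (-1, -307/4)
  seg 10: right by d2 = 3 → (2, -307/4)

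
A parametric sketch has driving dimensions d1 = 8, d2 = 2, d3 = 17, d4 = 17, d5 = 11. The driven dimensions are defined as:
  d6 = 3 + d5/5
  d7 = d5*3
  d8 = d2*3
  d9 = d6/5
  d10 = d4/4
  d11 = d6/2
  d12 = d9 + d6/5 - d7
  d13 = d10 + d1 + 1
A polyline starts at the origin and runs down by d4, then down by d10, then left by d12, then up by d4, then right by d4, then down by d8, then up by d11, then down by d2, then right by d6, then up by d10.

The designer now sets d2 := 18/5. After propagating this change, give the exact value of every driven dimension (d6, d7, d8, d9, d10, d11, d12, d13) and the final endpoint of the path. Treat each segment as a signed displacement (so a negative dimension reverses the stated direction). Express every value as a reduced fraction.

Apply edit: d2 := 18/5
  d6 = 3 + d5/5 = 26/5
  d7 = d5*3 = 33
  d8 = d2*3 = 54/5
  d9 = d6/5 = 26/25
  d10 = d4/4 = 17/4
  d11 = d6/2 = 13/5
  d12 = d9 + d6/5 - d7 = -773/25
  d13 = d10 + d1 + 1 = 53/4
Walk from origin (0, 0):
  seg 1: down by d4 = 17 → (0, -17)
  seg 2: down by d10 = 17/4 → (0, -85/4)
  seg 3: left by d12 = -773/25 → (773/25, -85/4)
  seg 4: up by d4 = 17 → (773/25, -17/4)
  seg 5: right by d4 = 17 → (1198/25, -17/4)
  seg 6: down by d8 = 54/5 → (1198/25, -301/20)
  seg 7: up by d11 = 13/5 → (1198/25, -249/20)
  seg 8: down by d2 = 18/5 → (1198/25, -321/20)
  seg 9: right by d6 = 26/5 → (1328/25, -321/20)
  seg 10: up by d10 = 17/4 → (1328/25, -59/5)

d6 = 26/5
d7 = 33
d8 = 54/5
d9 = 26/25
d10 = 17/4
d11 = 13/5
d12 = -773/25
d13 = 53/4
endpoint = (1328/25, -59/5)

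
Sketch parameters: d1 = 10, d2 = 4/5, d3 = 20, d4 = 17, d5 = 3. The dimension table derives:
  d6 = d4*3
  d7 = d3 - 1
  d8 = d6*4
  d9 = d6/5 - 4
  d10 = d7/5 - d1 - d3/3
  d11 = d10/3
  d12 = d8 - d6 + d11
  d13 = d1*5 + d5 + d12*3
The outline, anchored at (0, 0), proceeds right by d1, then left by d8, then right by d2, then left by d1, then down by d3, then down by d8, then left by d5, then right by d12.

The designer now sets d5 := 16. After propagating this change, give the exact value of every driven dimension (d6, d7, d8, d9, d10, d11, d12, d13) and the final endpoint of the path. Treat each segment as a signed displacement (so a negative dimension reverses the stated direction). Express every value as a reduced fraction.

d6 = 51
d7 = 19
d8 = 204
d9 = 31/5
d10 = -193/15
d11 = -193/45
d12 = 6692/45
d13 = 7682/15
endpoint = (-3172/45, -224)

Apply edit: d5 := 16
  d6 = d4*3 = 51
  d7 = d3 - 1 = 19
  d8 = d6*4 = 204
  d9 = d6/5 - 4 = 31/5
  d10 = d7/5 - d1 - d3/3 = -193/15
  d11 = d10/3 = -193/45
  d12 = d8 - d6 + d11 = 6692/45
  d13 = d1*5 + d5 + d12*3 = 7682/15
Walk from origin (0, 0):
  seg 1: right by d1 = 10 → (10, 0)
  seg 2: left by d8 = 204 → (-194, 0)
  seg 3: right by d2 = 4/5 → (-966/5, 0)
  seg 4: left by d1 = 10 → (-1016/5, 0)
  seg 5: down by d3 = 20 → (-1016/5, -20)
  seg 6: down by d8 = 204 → (-1016/5, -224)
  seg 7: left by d5 = 16 → (-1096/5, -224)
  seg 8: right by d12 = 6692/45 → (-3172/45, -224)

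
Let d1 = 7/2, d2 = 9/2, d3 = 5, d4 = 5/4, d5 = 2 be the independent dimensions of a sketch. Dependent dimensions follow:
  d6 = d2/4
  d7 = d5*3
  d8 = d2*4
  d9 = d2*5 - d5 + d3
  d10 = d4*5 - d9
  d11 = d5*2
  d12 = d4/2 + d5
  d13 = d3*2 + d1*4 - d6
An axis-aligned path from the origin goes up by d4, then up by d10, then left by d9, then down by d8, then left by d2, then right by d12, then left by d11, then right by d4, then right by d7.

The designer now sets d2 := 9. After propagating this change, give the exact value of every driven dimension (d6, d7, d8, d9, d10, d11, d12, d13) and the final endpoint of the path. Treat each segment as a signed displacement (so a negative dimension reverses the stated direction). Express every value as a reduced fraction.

Apply edit: d2 := 9
  d6 = d2/4 = 9/4
  d7 = d5*3 = 6
  d8 = d2*4 = 36
  d9 = d2*5 - d5 + d3 = 48
  d10 = d4*5 - d9 = -167/4
  d11 = d5*2 = 4
  d12 = d4/2 + d5 = 21/8
  d13 = d3*2 + d1*4 - d6 = 87/4
Walk from origin (0, 0):
  seg 1: up by d4 = 5/4 → (0, 5/4)
  seg 2: up by d10 = -167/4 → (0, -81/2)
  seg 3: left by d9 = 48 → (-48, -81/2)
  seg 4: down by d8 = 36 → (-48, -153/2)
  seg 5: left by d2 = 9 → (-57, -153/2)
  seg 6: right by d12 = 21/8 → (-435/8, -153/2)
  seg 7: left by d11 = 4 → (-467/8, -153/2)
  seg 8: right by d4 = 5/4 → (-457/8, -153/2)
  seg 9: right by d7 = 6 → (-409/8, -153/2)

d6 = 9/4
d7 = 6
d8 = 36
d9 = 48
d10 = -167/4
d11 = 4
d12 = 21/8
d13 = 87/4
endpoint = (-409/8, -153/2)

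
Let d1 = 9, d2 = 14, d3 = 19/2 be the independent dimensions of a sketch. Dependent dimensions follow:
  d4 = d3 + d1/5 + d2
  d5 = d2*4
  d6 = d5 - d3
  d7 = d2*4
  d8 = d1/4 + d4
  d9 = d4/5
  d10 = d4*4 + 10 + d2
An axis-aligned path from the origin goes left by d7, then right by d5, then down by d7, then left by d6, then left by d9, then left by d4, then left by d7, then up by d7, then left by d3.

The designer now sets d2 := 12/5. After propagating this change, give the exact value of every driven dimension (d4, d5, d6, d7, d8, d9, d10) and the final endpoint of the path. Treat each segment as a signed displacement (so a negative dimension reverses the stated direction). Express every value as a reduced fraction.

d4 = 137/10
d5 = 48/5
d6 = 1/10
d7 = 48/5
d8 = 319/20
d9 = 137/50
d10 = 336/5
endpoint = (-891/25, 0)

Apply edit: d2 := 12/5
  d4 = d3 + d1/5 + d2 = 137/10
  d5 = d2*4 = 48/5
  d6 = d5 - d3 = 1/10
  d7 = d2*4 = 48/5
  d8 = d1/4 + d4 = 319/20
  d9 = d4/5 = 137/50
  d10 = d4*4 + 10 + d2 = 336/5
Walk from origin (0, 0):
  seg 1: left by d7 = 48/5 → (-48/5, 0)
  seg 2: right by d5 = 48/5 → (0, 0)
  seg 3: down by d7 = 48/5 → (0, -48/5)
  seg 4: left by d6 = 1/10 → (-1/10, -48/5)
  seg 5: left by d9 = 137/50 → (-71/25, -48/5)
  seg 6: left by d4 = 137/10 → (-827/50, -48/5)
  seg 7: left by d7 = 48/5 → (-1307/50, -48/5)
  seg 8: up by d7 = 48/5 → (-1307/50, 0)
  seg 9: left by d3 = 19/2 → (-891/25, 0)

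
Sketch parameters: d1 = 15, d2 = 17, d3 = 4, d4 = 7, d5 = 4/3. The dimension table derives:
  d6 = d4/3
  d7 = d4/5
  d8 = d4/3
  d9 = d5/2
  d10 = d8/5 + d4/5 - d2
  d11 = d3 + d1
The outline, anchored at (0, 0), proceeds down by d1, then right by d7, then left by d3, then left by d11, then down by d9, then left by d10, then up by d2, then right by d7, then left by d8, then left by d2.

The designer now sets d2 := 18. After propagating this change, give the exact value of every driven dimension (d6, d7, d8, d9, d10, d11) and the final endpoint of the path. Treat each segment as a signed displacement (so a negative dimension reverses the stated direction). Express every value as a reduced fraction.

d6 = 7/3
d7 = 7/5
d8 = 7/3
d9 = 2/3
d10 = -242/15
d11 = 19
endpoint = (-122/5, 7/3)

Apply edit: d2 := 18
  d6 = d4/3 = 7/3
  d7 = d4/5 = 7/5
  d8 = d4/3 = 7/3
  d9 = d5/2 = 2/3
  d10 = d8/5 + d4/5 - d2 = -242/15
  d11 = d3 + d1 = 19
Walk from origin (0, 0):
  seg 1: down by d1 = 15 → (0, -15)
  seg 2: right by d7 = 7/5 → (7/5, -15)
  seg 3: left by d3 = 4 → (-13/5, -15)
  seg 4: left by d11 = 19 → (-108/5, -15)
  seg 5: down by d9 = 2/3 → (-108/5, -47/3)
  seg 6: left by d10 = -242/15 → (-82/15, -47/3)
  seg 7: up by d2 = 18 → (-82/15, 7/3)
  seg 8: right by d7 = 7/5 → (-61/15, 7/3)
  seg 9: left by d8 = 7/3 → (-32/5, 7/3)
  seg 10: left by d2 = 18 → (-122/5, 7/3)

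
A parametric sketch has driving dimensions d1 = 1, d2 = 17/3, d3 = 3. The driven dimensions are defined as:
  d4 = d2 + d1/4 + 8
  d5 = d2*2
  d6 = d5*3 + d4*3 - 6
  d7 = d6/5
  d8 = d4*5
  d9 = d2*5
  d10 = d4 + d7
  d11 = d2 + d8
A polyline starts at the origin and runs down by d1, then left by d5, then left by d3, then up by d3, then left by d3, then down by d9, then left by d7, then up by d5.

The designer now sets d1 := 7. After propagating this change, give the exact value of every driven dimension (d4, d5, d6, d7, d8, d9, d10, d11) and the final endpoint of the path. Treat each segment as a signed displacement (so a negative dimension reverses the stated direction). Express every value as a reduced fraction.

d4 = 185/12
d5 = 34/3
d6 = 297/4
d7 = 297/20
d8 = 925/12
d9 = 85/3
d10 = 454/15
d11 = 331/4
endpoint = (-1931/60, -21)

Apply edit: d1 := 7
  d4 = d2 + d1/4 + 8 = 185/12
  d5 = d2*2 = 34/3
  d6 = d5*3 + d4*3 - 6 = 297/4
  d7 = d6/5 = 297/20
  d8 = d4*5 = 925/12
  d9 = d2*5 = 85/3
  d10 = d4 + d7 = 454/15
  d11 = d2 + d8 = 331/4
Walk from origin (0, 0):
  seg 1: down by d1 = 7 → (0, -7)
  seg 2: left by d5 = 34/3 → (-34/3, -7)
  seg 3: left by d3 = 3 → (-43/3, -7)
  seg 4: up by d3 = 3 → (-43/3, -4)
  seg 5: left by d3 = 3 → (-52/3, -4)
  seg 6: down by d9 = 85/3 → (-52/3, -97/3)
  seg 7: left by d7 = 297/20 → (-1931/60, -97/3)
  seg 8: up by d5 = 34/3 → (-1931/60, -21)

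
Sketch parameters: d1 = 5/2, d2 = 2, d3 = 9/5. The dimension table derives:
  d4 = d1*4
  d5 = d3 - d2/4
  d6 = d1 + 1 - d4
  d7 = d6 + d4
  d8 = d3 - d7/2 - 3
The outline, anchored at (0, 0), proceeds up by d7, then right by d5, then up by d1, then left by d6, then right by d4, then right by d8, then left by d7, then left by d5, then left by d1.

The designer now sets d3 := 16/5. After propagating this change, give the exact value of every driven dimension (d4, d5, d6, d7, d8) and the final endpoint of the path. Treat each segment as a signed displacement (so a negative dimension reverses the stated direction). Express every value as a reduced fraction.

d4 = 10
d5 = 27/10
d6 = -13/2
d7 = 7/2
d8 = -31/20
endpoint = (179/20, 6)

Apply edit: d3 := 16/5
  d4 = d1*4 = 10
  d5 = d3 - d2/4 = 27/10
  d6 = d1 + 1 - d4 = -13/2
  d7 = d6 + d4 = 7/2
  d8 = d3 - d7/2 - 3 = -31/20
Walk from origin (0, 0):
  seg 1: up by d7 = 7/2 → (0, 7/2)
  seg 2: right by d5 = 27/10 → (27/10, 7/2)
  seg 3: up by d1 = 5/2 → (27/10, 6)
  seg 4: left by d6 = -13/2 → (46/5, 6)
  seg 5: right by d4 = 10 → (96/5, 6)
  seg 6: right by d8 = -31/20 → (353/20, 6)
  seg 7: left by d7 = 7/2 → (283/20, 6)
  seg 8: left by d5 = 27/10 → (229/20, 6)
  seg 9: left by d1 = 5/2 → (179/20, 6)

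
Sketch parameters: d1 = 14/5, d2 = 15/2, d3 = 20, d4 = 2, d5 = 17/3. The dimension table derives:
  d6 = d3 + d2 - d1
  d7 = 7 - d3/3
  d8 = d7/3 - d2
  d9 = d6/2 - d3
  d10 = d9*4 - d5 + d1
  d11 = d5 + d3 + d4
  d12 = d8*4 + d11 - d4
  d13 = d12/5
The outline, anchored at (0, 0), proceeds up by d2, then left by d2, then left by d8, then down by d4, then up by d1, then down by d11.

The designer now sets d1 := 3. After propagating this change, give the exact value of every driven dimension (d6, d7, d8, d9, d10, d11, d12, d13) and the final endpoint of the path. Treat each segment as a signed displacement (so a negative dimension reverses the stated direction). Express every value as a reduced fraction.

Apply edit: d1 := 3
  d6 = d3 + d2 - d1 = 49/2
  d7 = 7 - d3/3 = 1/3
  d8 = d7/3 - d2 = -133/18
  d9 = d6/2 - d3 = -31/4
  d10 = d9*4 - d5 + d1 = -101/3
  d11 = d5 + d3 + d4 = 83/3
  d12 = d8*4 + d11 - d4 = -35/9
  d13 = d12/5 = -7/9
Walk from origin (0, 0):
  seg 1: up by d2 = 15/2 → (0, 15/2)
  seg 2: left by d2 = 15/2 → (-15/2, 15/2)
  seg 3: left by d8 = -133/18 → (-1/9, 15/2)
  seg 4: down by d4 = 2 → (-1/9, 11/2)
  seg 5: up by d1 = 3 → (-1/9, 17/2)
  seg 6: down by d11 = 83/3 → (-1/9, -115/6)

d6 = 49/2
d7 = 1/3
d8 = -133/18
d9 = -31/4
d10 = -101/3
d11 = 83/3
d12 = -35/9
d13 = -7/9
endpoint = (-1/9, -115/6)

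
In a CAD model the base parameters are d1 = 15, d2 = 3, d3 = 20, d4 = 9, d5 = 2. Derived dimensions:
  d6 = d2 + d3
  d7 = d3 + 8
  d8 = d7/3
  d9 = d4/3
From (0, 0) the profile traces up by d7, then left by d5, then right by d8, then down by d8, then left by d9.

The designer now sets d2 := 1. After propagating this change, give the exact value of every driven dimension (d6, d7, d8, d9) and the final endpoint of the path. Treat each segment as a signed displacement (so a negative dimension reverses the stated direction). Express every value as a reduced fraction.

d6 = 21
d7 = 28
d8 = 28/3
d9 = 3
endpoint = (13/3, 56/3)

Apply edit: d2 := 1
  d6 = d2 + d3 = 21
  d7 = d3 + 8 = 28
  d8 = d7/3 = 28/3
  d9 = d4/3 = 3
Walk from origin (0, 0):
  seg 1: up by d7 = 28 → (0, 28)
  seg 2: left by d5 = 2 → (-2, 28)
  seg 3: right by d8 = 28/3 → (22/3, 28)
  seg 4: down by d8 = 28/3 → (22/3, 56/3)
  seg 5: left by d9 = 3 → (13/3, 56/3)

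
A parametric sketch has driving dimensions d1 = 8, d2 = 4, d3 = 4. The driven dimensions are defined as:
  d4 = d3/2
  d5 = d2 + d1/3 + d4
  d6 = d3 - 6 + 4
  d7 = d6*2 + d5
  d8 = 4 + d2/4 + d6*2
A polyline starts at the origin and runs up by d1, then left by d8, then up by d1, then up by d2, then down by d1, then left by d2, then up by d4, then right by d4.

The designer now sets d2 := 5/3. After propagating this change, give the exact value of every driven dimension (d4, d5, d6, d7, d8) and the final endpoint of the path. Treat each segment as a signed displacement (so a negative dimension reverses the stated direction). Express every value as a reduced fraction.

d4 = 2
d5 = 19/3
d6 = 2
d7 = 31/3
d8 = 101/12
endpoint = (-97/12, 35/3)

Apply edit: d2 := 5/3
  d4 = d3/2 = 2
  d5 = d2 + d1/3 + d4 = 19/3
  d6 = d3 - 6 + 4 = 2
  d7 = d6*2 + d5 = 31/3
  d8 = 4 + d2/4 + d6*2 = 101/12
Walk from origin (0, 0):
  seg 1: up by d1 = 8 → (0, 8)
  seg 2: left by d8 = 101/12 → (-101/12, 8)
  seg 3: up by d1 = 8 → (-101/12, 16)
  seg 4: up by d2 = 5/3 → (-101/12, 53/3)
  seg 5: down by d1 = 8 → (-101/12, 29/3)
  seg 6: left by d2 = 5/3 → (-121/12, 29/3)
  seg 7: up by d4 = 2 → (-121/12, 35/3)
  seg 8: right by d4 = 2 → (-97/12, 35/3)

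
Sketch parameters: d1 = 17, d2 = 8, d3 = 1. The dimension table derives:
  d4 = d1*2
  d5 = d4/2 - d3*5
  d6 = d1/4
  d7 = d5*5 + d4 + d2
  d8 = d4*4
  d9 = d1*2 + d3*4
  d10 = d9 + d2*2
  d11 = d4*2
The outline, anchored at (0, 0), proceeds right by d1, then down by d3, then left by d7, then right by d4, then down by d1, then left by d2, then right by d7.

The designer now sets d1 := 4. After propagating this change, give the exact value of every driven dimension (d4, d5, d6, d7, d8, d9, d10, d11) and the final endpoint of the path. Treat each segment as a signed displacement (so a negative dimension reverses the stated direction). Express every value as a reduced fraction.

Apply edit: d1 := 4
  d4 = d1*2 = 8
  d5 = d4/2 - d3*5 = -1
  d6 = d1/4 = 1
  d7 = d5*5 + d4 + d2 = 11
  d8 = d4*4 = 32
  d9 = d1*2 + d3*4 = 12
  d10 = d9 + d2*2 = 28
  d11 = d4*2 = 16
Walk from origin (0, 0):
  seg 1: right by d1 = 4 → (4, 0)
  seg 2: down by d3 = 1 → (4, -1)
  seg 3: left by d7 = 11 → (-7, -1)
  seg 4: right by d4 = 8 → (1, -1)
  seg 5: down by d1 = 4 → (1, -5)
  seg 6: left by d2 = 8 → (-7, -5)
  seg 7: right by d7 = 11 → (4, -5)

d4 = 8
d5 = -1
d6 = 1
d7 = 11
d8 = 32
d9 = 12
d10 = 28
d11 = 16
endpoint = (4, -5)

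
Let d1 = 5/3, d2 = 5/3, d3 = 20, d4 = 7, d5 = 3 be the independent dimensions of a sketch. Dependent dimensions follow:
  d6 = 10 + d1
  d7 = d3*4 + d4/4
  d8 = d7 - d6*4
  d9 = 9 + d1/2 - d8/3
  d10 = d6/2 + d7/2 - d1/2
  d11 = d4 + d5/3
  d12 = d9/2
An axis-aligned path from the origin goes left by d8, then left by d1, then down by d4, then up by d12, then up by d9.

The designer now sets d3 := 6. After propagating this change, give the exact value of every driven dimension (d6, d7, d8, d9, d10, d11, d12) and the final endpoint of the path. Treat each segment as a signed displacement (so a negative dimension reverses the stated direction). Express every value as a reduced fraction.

Apply edit: d3 := 6
  d6 = 10 + d1 = 35/3
  d7 = d3*4 + d4/4 = 103/4
  d8 = d7 - d6*4 = -251/12
  d9 = 9 + d1/2 - d8/3 = 605/36
  d10 = d6/2 + d7/2 - d1/2 = 143/8
  d11 = d4 + d5/3 = 8
  d12 = d9/2 = 605/72
Walk from origin (0, 0):
  seg 1: left by d8 = -251/12 → (251/12, 0)
  seg 2: left by d1 = 5/3 → (77/4, 0)
  seg 3: down by d4 = 7 → (77/4, -7)
  seg 4: up by d12 = 605/72 → (77/4, 101/72)
  seg 5: up by d9 = 605/36 → (77/4, 437/24)

d6 = 35/3
d7 = 103/4
d8 = -251/12
d9 = 605/36
d10 = 143/8
d11 = 8
d12 = 605/72
endpoint = (77/4, 437/24)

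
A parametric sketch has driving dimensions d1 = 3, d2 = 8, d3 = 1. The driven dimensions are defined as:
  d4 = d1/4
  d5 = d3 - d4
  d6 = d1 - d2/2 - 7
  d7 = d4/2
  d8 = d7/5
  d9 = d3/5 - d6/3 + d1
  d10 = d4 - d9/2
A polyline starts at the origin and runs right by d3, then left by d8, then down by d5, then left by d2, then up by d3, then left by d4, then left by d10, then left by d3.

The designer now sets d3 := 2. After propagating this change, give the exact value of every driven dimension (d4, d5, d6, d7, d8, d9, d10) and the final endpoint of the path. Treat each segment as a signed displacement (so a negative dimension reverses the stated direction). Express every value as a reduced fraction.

Apply edit: d3 := 2
  d4 = d1/4 = 3/4
  d5 = d3 - d4 = 5/4
  d6 = d1 - d2/2 - 7 = -8
  d7 = d4/2 = 3/8
  d8 = d7/5 = 3/40
  d9 = d3/5 - d6/3 + d1 = 91/15
  d10 = d4 - d9/2 = -137/60
Walk from origin (0, 0):
  seg 1: right by d3 = 2 → (2, 0)
  seg 2: left by d8 = 3/40 → (77/40, 0)
  seg 3: down by d5 = 5/4 → (77/40, -5/4)
  seg 4: left by d2 = 8 → (-243/40, -5/4)
  seg 5: up by d3 = 2 → (-243/40, 3/4)
  seg 6: left by d4 = 3/4 → (-273/40, 3/4)
  seg 7: left by d10 = -137/60 → (-109/24, 3/4)
  seg 8: left by d3 = 2 → (-157/24, 3/4)

d4 = 3/4
d5 = 5/4
d6 = -8
d7 = 3/8
d8 = 3/40
d9 = 91/15
d10 = -137/60
endpoint = (-157/24, 3/4)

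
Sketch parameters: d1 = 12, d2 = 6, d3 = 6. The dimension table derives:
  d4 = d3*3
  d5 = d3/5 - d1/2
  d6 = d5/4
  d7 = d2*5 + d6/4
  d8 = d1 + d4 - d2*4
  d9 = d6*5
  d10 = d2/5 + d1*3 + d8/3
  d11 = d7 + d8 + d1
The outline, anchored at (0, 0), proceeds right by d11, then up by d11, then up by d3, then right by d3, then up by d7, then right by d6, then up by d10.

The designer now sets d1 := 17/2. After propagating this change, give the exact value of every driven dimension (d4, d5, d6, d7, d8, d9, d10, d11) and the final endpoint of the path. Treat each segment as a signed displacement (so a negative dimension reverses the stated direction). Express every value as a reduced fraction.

d4 = 18
d5 = -61/20
d6 = -61/80
d7 = 9539/320
d8 = 5/2
d9 = -61/16
d10 = 413/15
d11 = 13059/320
endpoint = (2947/64, 49993/480)

Apply edit: d1 := 17/2
  d4 = d3*3 = 18
  d5 = d3/5 - d1/2 = -61/20
  d6 = d5/4 = -61/80
  d7 = d2*5 + d6/4 = 9539/320
  d8 = d1 + d4 - d2*4 = 5/2
  d9 = d6*5 = -61/16
  d10 = d2/5 + d1*3 + d8/3 = 413/15
  d11 = d7 + d8 + d1 = 13059/320
Walk from origin (0, 0):
  seg 1: right by d11 = 13059/320 → (13059/320, 0)
  seg 2: up by d11 = 13059/320 → (13059/320, 13059/320)
  seg 3: up by d3 = 6 → (13059/320, 14979/320)
  seg 4: right by d3 = 6 → (14979/320, 14979/320)
  seg 5: up by d7 = 9539/320 → (14979/320, 12259/160)
  seg 6: right by d6 = -61/80 → (2947/64, 12259/160)
  seg 7: up by d10 = 413/15 → (2947/64, 49993/480)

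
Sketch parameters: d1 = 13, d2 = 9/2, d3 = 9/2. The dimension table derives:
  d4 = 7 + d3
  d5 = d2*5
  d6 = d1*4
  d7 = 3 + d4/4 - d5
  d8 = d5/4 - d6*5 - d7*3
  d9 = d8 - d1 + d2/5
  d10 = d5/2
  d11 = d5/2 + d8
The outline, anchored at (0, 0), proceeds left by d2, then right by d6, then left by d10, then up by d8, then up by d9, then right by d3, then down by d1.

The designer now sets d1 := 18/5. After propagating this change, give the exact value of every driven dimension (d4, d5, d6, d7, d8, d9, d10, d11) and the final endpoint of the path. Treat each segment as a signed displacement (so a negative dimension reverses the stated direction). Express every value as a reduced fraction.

d4 = 23/2
d5 = 45/2
d6 = 72/5
d7 = -133/8
d8 = -33/2
d9 = -96/5
d10 = 45/4
d11 = -21/4
endpoint = (63/20, -393/10)

Apply edit: d1 := 18/5
  d4 = 7 + d3 = 23/2
  d5 = d2*5 = 45/2
  d6 = d1*4 = 72/5
  d7 = 3 + d4/4 - d5 = -133/8
  d8 = d5/4 - d6*5 - d7*3 = -33/2
  d9 = d8 - d1 + d2/5 = -96/5
  d10 = d5/2 = 45/4
  d11 = d5/2 + d8 = -21/4
Walk from origin (0, 0):
  seg 1: left by d2 = 9/2 → (-9/2, 0)
  seg 2: right by d6 = 72/5 → (99/10, 0)
  seg 3: left by d10 = 45/4 → (-27/20, 0)
  seg 4: up by d8 = -33/2 → (-27/20, -33/2)
  seg 5: up by d9 = -96/5 → (-27/20, -357/10)
  seg 6: right by d3 = 9/2 → (63/20, -357/10)
  seg 7: down by d1 = 18/5 → (63/20, -393/10)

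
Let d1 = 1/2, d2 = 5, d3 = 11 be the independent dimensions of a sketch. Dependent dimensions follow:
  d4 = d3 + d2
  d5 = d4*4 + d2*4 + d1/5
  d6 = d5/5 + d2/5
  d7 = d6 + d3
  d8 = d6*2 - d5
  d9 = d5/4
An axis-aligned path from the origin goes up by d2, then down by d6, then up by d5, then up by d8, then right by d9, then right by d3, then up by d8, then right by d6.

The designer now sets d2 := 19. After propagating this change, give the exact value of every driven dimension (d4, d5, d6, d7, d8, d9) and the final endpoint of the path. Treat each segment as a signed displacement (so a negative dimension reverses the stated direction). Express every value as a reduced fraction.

Apply edit: d2 := 19
  d4 = d3 + d2 = 30
  d5 = d4*4 + d2*4 + d1/5 = 1961/10
  d6 = d5/5 + d2/5 = 2151/50
  d7 = d6 + d3 = 2701/50
  d8 = d6*2 - d5 = -5503/50
  d9 = d5/4 = 1961/40
Walk from origin (0, 0):
  seg 1: up by d2 = 19 → (0, 19)
  seg 2: down by d6 = 2151/50 → (0, -1201/50)
  seg 3: up by d5 = 1961/10 → (0, 4302/25)
  seg 4: up by d8 = -5503/50 → (0, 3101/50)
  seg 5: right by d9 = 1961/40 → (1961/40, 3101/50)
  seg 6: right by d3 = 11 → (2401/40, 3101/50)
  seg 7: up by d8 = -5503/50 → (2401/40, -1201/25)
  seg 8: right by d6 = 2151/50 → (20609/200, -1201/25)

d4 = 30
d5 = 1961/10
d6 = 2151/50
d7 = 2701/50
d8 = -5503/50
d9 = 1961/40
endpoint = (20609/200, -1201/25)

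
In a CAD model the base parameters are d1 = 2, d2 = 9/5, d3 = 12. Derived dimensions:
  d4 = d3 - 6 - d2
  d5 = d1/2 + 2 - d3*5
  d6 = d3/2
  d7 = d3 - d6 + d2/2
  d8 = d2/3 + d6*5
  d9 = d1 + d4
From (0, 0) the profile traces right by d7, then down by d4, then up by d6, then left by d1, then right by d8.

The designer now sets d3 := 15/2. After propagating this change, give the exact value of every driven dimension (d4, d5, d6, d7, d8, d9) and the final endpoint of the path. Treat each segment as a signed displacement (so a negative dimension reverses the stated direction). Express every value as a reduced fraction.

d4 = -3/10
d5 = -69/2
d6 = 15/4
d7 = 93/20
d8 = 387/20
d9 = 17/10
endpoint = (22, 81/20)

Apply edit: d3 := 15/2
  d4 = d3 - 6 - d2 = -3/10
  d5 = d1/2 + 2 - d3*5 = -69/2
  d6 = d3/2 = 15/4
  d7 = d3 - d6 + d2/2 = 93/20
  d8 = d2/3 + d6*5 = 387/20
  d9 = d1 + d4 = 17/10
Walk from origin (0, 0):
  seg 1: right by d7 = 93/20 → (93/20, 0)
  seg 2: down by d4 = -3/10 → (93/20, 3/10)
  seg 3: up by d6 = 15/4 → (93/20, 81/20)
  seg 4: left by d1 = 2 → (53/20, 81/20)
  seg 5: right by d8 = 387/20 → (22, 81/20)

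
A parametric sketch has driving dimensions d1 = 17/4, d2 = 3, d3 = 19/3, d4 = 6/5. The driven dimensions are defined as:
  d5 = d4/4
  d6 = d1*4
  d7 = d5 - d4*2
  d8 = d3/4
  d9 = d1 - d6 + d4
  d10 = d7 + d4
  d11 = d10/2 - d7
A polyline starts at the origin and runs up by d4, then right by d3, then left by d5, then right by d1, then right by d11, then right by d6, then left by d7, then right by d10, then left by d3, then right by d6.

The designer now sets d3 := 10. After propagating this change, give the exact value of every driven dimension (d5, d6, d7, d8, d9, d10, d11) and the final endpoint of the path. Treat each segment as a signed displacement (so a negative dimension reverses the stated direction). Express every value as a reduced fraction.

Apply edit: d3 := 10
  d5 = d4/4 = 3/10
  d6 = d1*4 = 17
  d7 = d5 - d4*2 = -21/10
  d8 = d3/4 = 5/2
  d9 = d1 - d6 + d4 = -231/20
  d10 = d7 + d4 = -9/10
  d11 = d10/2 - d7 = 33/20
Walk from origin (0, 0):
  seg 1: up by d4 = 6/5 → (0, 6/5)
  seg 2: right by d3 = 10 → (10, 6/5)
  seg 3: left by d5 = 3/10 → (97/10, 6/5)
  seg 4: right by d1 = 17/4 → (279/20, 6/5)
  seg 5: right by d11 = 33/20 → (78/5, 6/5)
  seg 6: right by d6 = 17 → (163/5, 6/5)
  seg 7: left by d7 = -21/10 → (347/10, 6/5)
  seg 8: right by d10 = -9/10 → (169/5, 6/5)
  seg 9: left by d3 = 10 → (119/5, 6/5)
  seg 10: right by d6 = 17 → (204/5, 6/5)

d5 = 3/10
d6 = 17
d7 = -21/10
d8 = 5/2
d9 = -231/20
d10 = -9/10
d11 = 33/20
endpoint = (204/5, 6/5)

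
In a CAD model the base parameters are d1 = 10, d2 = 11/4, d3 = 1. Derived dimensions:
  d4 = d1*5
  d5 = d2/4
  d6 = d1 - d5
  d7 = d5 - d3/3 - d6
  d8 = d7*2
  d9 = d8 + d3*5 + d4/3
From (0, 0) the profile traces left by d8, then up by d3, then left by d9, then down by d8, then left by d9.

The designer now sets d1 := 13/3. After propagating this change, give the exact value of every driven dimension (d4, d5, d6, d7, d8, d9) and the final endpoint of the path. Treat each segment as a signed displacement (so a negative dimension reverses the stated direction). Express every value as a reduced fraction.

d4 = 65/3
d5 = 11/16
d6 = 175/48
d7 = -79/24
d8 = -79/12
d9 = 203/36
endpoint = (-169/36, 91/12)

Apply edit: d1 := 13/3
  d4 = d1*5 = 65/3
  d5 = d2/4 = 11/16
  d6 = d1 - d5 = 175/48
  d7 = d5 - d3/3 - d6 = -79/24
  d8 = d7*2 = -79/12
  d9 = d8 + d3*5 + d4/3 = 203/36
Walk from origin (0, 0):
  seg 1: left by d8 = -79/12 → (79/12, 0)
  seg 2: up by d3 = 1 → (79/12, 1)
  seg 3: left by d9 = 203/36 → (17/18, 1)
  seg 4: down by d8 = -79/12 → (17/18, 91/12)
  seg 5: left by d9 = 203/36 → (-169/36, 91/12)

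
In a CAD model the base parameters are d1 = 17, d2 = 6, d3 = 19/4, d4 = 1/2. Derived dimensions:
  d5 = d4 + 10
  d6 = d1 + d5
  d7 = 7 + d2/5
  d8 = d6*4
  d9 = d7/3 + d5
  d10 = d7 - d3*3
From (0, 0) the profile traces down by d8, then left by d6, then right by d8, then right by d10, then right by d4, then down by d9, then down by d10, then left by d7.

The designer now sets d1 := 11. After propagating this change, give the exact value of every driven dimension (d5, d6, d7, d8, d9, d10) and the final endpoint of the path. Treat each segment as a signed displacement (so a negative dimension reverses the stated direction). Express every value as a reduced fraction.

Apply edit: d1 := 11
  d5 = d4 + 10 = 21/2
  d6 = d1 + d5 = 43/2
  d7 = 7 + d2/5 = 41/5
  d8 = d6*4 = 86
  d9 = d7/3 + d5 = 397/30
  d10 = d7 - d3*3 = -121/20
Walk from origin (0, 0):
  seg 1: down by d8 = 86 → (0, -86)
  seg 2: left by d6 = 43/2 → (-43/2, -86)
  seg 3: right by d8 = 86 → (129/2, -86)
  seg 4: right by d10 = -121/20 → (1169/20, -86)
  seg 5: right by d4 = 1/2 → (1179/20, -86)
  seg 6: down by d9 = 397/30 → (1179/20, -2977/30)
  seg 7: down by d10 = -121/20 → (1179/20, -5591/60)
  seg 8: left by d7 = 41/5 → (203/4, -5591/60)

d5 = 21/2
d6 = 43/2
d7 = 41/5
d8 = 86
d9 = 397/30
d10 = -121/20
endpoint = (203/4, -5591/60)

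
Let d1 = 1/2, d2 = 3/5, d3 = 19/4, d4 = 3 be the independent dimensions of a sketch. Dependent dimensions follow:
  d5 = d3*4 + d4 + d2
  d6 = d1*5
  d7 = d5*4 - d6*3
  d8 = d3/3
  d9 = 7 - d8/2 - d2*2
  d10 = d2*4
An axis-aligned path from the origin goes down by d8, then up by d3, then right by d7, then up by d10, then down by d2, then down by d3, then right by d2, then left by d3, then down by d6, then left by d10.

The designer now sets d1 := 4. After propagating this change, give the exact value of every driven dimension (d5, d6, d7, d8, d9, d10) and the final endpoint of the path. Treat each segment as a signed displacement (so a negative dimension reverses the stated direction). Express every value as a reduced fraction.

d5 = 113/5
d6 = 20
d7 = 152/5
d8 = 19/12
d9 = 601/120
d10 = 12/5
endpoint = (477/20, -1187/60)

Apply edit: d1 := 4
  d5 = d3*4 + d4 + d2 = 113/5
  d6 = d1*5 = 20
  d7 = d5*4 - d6*3 = 152/5
  d8 = d3/3 = 19/12
  d9 = 7 - d8/2 - d2*2 = 601/120
  d10 = d2*4 = 12/5
Walk from origin (0, 0):
  seg 1: down by d8 = 19/12 → (0, -19/12)
  seg 2: up by d3 = 19/4 → (0, 19/6)
  seg 3: right by d7 = 152/5 → (152/5, 19/6)
  seg 4: up by d10 = 12/5 → (152/5, 167/30)
  seg 5: down by d2 = 3/5 → (152/5, 149/30)
  seg 6: down by d3 = 19/4 → (152/5, 13/60)
  seg 7: right by d2 = 3/5 → (31, 13/60)
  seg 8: left by d3 = 19/4 → (105/4, 13/60)
  seg 9: down by d6 = 20 → (105/4, -1187/60)
  seg 10: left by d10 = 12/5 → (477/20, -1187/60)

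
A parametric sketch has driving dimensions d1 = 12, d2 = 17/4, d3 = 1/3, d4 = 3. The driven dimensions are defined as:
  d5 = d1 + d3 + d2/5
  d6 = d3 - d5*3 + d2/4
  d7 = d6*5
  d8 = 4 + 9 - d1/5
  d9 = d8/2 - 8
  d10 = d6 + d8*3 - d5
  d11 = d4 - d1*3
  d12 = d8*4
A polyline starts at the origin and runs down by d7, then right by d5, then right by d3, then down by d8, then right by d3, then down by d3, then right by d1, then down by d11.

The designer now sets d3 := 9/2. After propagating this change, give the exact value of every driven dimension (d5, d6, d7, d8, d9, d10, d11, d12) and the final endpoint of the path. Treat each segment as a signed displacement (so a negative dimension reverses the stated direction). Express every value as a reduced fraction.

d5 = 347/20
d6 = -3719/80
d7 = -3719/16
d8 = 53/5
d9 = -27/10
d10 = -2563/80
d11 = -33
d12 = 212/5
endpoint = (767/20, 20027/80)

Apply edit: d3 := 9/2
  d5 = d1 + d3 + d2/5 = 347/20
  d6 = d3 - d5*3 + d2/4 = -3719/80
  d7 = d6*5 = -3719/16
  d8 = 4 + 9 - d1/5 = 53/5
  d9 = d8/2 - 8 = -27/10
  d10 = d6 + d8*3 - d5 = -2563/80
  d11 = d4 - d1*3 = -33
  d12 = d8*4 = 212/5
Walk from origin (0, 0):
  seg 1: down by d7 = -3719/16 → (0, 3719/16)
  seg 2: right by d5 = 347/20 → (347/20, 3719/16)
  seg 3: right by d3 = 9/2 → (437/20, 3719/16)
  seg 4: down by d8 = 53/5 → (437/20, 17747/80)
  seg 5: right by d3 = 9/2 → (527/20, 17747/80)
  seg 6: down by d3 = 9/2 → (527/20, 17387/80)
  seg 7: right by d1 = 12 → (767/20, 17387/80)
  seg 8: down by d11 = -33 → (767/20, 20027/80)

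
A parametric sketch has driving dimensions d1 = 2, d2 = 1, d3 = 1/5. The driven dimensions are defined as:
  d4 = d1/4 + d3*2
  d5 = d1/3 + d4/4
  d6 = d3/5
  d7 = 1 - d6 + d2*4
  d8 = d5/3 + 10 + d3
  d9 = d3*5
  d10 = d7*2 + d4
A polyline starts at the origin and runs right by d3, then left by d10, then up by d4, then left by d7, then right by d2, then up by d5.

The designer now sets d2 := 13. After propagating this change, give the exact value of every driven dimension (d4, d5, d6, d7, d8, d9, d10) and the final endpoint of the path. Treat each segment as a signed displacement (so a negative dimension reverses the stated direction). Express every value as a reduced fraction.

Apply edit: d2 := 13
  d4 = d1/4 + d3*2 = 9/10
  d5 = d1/3 + d4/4 = 107/120
  d6 = d3/5 = 1/25
  d7 = 1 - d6 + d2*4 = 1324/25
  d8 = d5/3 + 10 + d3 = 3779/360
  d9 = d3*5 = 1
  d10 = d7*2 + d4 = 5341/50
Walk from origin (0, 0):
  seg 1: right by d3 = 1/5 → (1/5, 0)
  seg 2: left by d10 = 5341/50 → (-5331/50, 0)
  seg 3: up by d4 = 9/10 → (-5331/50, 9/10)
  seg 4: left by d7 = 1324/25 → (-7979/50, 9/10)
  seg 5: right by d2 = 13 → (-7329/50, 9/10)
  seg 6: up by d5 = 107/120 → (-7329/50, 43/24)

d4 = 9/10
d5 = 107/120
d6 = 1/25
d7 = 1324/25
d8 = 3779/360
d9 = 1
d10 = 5341/50
endpoint = (-7329/50, 43/24)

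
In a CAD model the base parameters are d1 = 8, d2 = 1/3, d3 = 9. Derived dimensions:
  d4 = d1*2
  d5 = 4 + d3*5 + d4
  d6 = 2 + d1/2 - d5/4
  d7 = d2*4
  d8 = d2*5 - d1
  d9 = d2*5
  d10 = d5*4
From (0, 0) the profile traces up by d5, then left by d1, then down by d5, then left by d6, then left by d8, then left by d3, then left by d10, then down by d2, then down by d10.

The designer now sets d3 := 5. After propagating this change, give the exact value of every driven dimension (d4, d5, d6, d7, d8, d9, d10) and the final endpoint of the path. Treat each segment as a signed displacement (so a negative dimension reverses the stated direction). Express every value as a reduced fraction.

Apply edit: d3 := 5
  d4 = d1*2 = 16
  d5 = 4 + d3*5 + d4 = 45
  d6 = 2 + d1/2 - d5/4 = -21/4
  d7 = d2*4 = 4/3
  d8 = d2*5 - d1 = -19/3
  d9 = d2*5 = 5/3
  d10 = d5*4 = 180
Walk from origin (0, 0):
  seg 1: up by d5 = 45 → (0, 45)
  seg 2: left by d1 = 8 → (-8, 45)
  seg 3: down by d5 = 45 → (-8, 0)
  seg 4: left by d6 = -21/4 → (-11/4, 0)
  seg 5: left by d8 = -19/3 → (43/12, 0)
  seg 6: left by d3 = 5 → (-17/12, 0)
  seg 7: left by d10 = 180 → (-2177/12, 0)
  seg 8: down by d2 = 1/3 → (-2177/12, -1/3)
  seg 9: down by d10 = 180 → (-2177/12, -541/3)

d4 = 16
d5 = 45
d6 = -21/4
d7 = 4/3
d8 = -19/3
d9 = 5/3
d10 = 180
endpoint = (-2177/12, -541/3)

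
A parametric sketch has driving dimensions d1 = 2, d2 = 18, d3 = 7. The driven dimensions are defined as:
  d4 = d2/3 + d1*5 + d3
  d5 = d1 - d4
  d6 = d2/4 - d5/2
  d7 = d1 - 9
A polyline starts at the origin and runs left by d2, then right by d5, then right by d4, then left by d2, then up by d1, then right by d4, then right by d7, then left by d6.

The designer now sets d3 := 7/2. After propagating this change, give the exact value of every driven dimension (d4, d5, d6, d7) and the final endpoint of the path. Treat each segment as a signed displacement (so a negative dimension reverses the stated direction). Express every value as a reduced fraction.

d4 = 39/2
d5 = -35/2
d6 = 53/4
d7 = -7
endpoint = (-139/4, 2)

Apply edit: d3 := 7/2
  d4 = d2/3 + d1*5 + d3 = 39/2
  d5 = d1 - d4 = -35/2
  d6 = d2/4 - d5/2 = 53/4
  d7 = d1 - 9 = -7
Walk from origin (0, 0):
  seg 1: left by d2 = 18 → (-18, 0)
  seg 2: right by d5 = -35/2 → (-71/2, 0)
  seg 3: right by d4 = 39/2 → (-16, 0)
  seg 4: left by d2 = 18 → (-34, 0)
  seg 5: up by d1 = 2 → (-34, 2)
  seg 6: right by d4 = 39/2 → (-29/2, 2)
  seg 7: right by d7 = -7 → (-43/2, 2)
  seg 8: left by d6 = 53/4 → (-139/4, 2)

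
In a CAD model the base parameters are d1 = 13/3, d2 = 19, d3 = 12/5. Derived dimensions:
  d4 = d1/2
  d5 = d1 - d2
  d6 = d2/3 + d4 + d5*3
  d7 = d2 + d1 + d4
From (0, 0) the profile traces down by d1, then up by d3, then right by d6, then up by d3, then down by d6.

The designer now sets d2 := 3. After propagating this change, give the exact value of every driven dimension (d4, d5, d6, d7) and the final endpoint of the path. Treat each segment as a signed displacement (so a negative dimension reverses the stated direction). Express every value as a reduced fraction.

d4 = 13/6
d5 = 4/3
d6 = 43/6
d7 = 19/2
endpoint = (43/6, -67/10)

Apply edit: d2 := 3
  d4 = d1/2 = 13/6
  d5 = d1 - d2 = 4/3
  d6 = d2/3 + d4 + d5*3 = 43/6
  d7 = d2 + d1 + d4 = 19/2
Walk from origin (0, 0):
  seg 1: down by d1 = 13/3 → (0, -13/3)
  seg 2: up by d3 = 12/5 → (0, -29/15)
  seg 3: right by d6 = 43/6 → (43/6, -29/15)
  seg 4: up by d3 = 12/5 → (43/6, 7/15)
  seg 5: down by d6 = 43/6 → (43/6, -67/10)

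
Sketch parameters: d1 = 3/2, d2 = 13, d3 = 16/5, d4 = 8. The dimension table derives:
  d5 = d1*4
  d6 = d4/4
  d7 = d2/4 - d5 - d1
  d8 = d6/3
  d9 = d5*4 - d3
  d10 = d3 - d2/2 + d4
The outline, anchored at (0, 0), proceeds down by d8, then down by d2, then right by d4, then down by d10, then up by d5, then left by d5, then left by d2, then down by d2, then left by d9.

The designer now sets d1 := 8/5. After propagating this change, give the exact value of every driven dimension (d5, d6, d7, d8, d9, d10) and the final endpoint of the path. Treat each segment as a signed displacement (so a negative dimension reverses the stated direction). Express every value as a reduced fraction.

Apply edit: d1 := 8/5
  d5 = d1*4 = 32/5
  d6 = d4/4 = 2
  d7 = d2/4 - d5 - d1 = -19/4
  d8 = d6/3 = 2/3
  d9 = d5*4 - d3 = 112/5
  d10 = d3 - d2/2 + d4 = 47/10
Walk from origin (0, 0):
  seg 1: down by d8 = 2/3 → (0, -2/3)
  seg 2: down by d2 = 13 → (0, -41/3)
  seg 3: right by d4 = 8 → (8, -41/3)
  seg 4: down by d10 = 47/10 → (8, -551/30)
  seg 5: up by d5 = 32/5 → (8, -359/30)
  seg 6: left by d5 = 32/5 → (8/5, -359/30)
  seg 7: left by d2 = 13 → (-57/5, -359/30)
  seg 8: down by d2 = 13 → (-57/5, -749/30)
  seg 9: left by d9 = 112/5 → (-169/5, -749/30)

d5 = 32/5
d6 = 2
d7 = -19/4
d8 = 2/3
d9 = 112/5
d10 = 47/10
endpoint = (-169/5, -749/30)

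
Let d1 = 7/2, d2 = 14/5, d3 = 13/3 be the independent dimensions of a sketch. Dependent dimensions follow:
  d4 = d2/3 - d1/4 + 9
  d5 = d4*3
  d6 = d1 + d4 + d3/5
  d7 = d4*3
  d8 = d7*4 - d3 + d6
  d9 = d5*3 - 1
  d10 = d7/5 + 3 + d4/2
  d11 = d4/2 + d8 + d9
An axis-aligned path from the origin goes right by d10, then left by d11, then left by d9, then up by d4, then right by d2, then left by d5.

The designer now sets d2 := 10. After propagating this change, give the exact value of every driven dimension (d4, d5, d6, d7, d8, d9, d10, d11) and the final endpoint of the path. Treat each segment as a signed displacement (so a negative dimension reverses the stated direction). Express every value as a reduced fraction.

Apply edit: d2 := 10
  d4 = d2/3 - d1/4 + 9 = 275/24
  d5 = d4*3 = 275/8
  d6 = d1 + d4 + d3/5 = 633/40
  d7 = d4*3 = 275/8
  d8 = d7*4 - d3 + d6 = 17879/120
  d9 = d5*3 - 1 = 817/8
  d10 = d7/5 + 3 + d4/2 = 749/48
  d11 = d4/2 + d8 + d9 = 61643/240
Walk from origin (0, 0):
  seg 1: right by d10 = 749/48 → (749/48, 0)
  seg 2: left by d11 = 61643/240 → (-28949/120, 0)
  seg 3: left by d9 = 817/8 → (-10301/30, 0)
  seg 4: up by d4 = 275/24 → (-10301/30, 275/24)
  seg 5: right by d2 = 10 → (-10001/30, 275/24)
  seg 6: left by d5 = 275/8 → (-44129/120, 275/24)

d4 = 275/24
d5 = 275/8
d6 = 633/40
d7 = 275/8
d8 = 17879/120
d9 = 817/8
d10 = 749/48
d11 = 61643/240
endpoint = (-44129/120, 275/24)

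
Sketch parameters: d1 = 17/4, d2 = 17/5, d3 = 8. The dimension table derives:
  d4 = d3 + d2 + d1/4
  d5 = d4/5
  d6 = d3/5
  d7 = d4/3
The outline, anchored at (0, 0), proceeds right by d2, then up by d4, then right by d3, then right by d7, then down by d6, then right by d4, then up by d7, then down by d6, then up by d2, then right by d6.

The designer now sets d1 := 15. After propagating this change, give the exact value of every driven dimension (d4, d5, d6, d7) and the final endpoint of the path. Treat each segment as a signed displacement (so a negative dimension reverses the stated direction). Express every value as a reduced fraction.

d4 = 303/20
d5 = 303/100
d6 = 8/5
d7 = 101/20
endpoint = (166/5, 102/5)

Apply edit: d1 := 15
  d4 = d3 + d2 + d1/4 = 303/20
  d5 = d4/5 = 303/100
  d6 = d3/5 = 8/5
  d7 = d4/3 = 101/20
Walk from origin (0, 0):
  seg 1: right by d2 = 17/5 → (17/5, 0)
  seg 2: up by d4 = 303/20 → (17/5, 303/20)
  seg 3: right by d3 = 8 → (57/5, 303/20)
  seg 4: right by d7 = 101/20 → (329/20, 303/20)
  seg 5: down by d6 = 8/5 → (329/20, 271/20)
  seg 6: right by d4 = 303/20 → (158/5, 271/20)
  seg 7: up by d7 = 101/20 → (158/5, 93/5)
  seg 8: down by d6 = 8/5 → (158/5, 17)
  seg 9: up by d2 = 17/5 → (158/5, 102/5)
  seg 10: right by d6 = 8/5 → (166/5, 102/5)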